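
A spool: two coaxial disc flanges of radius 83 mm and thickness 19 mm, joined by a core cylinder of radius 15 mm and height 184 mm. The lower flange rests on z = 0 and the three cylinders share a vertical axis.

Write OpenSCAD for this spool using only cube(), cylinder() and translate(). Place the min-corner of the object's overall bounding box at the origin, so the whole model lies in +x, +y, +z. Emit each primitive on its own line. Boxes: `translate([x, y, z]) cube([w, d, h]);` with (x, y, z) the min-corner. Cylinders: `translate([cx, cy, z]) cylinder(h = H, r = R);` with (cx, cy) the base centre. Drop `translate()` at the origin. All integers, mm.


translate([83, 83, 0]) cylinder(h = 19, r = 83);
translate([83, 83, 19]) cylinder(h = 184, r = 15);
translate([83, 83, 203]) cylinder(h = 19, r = 83);


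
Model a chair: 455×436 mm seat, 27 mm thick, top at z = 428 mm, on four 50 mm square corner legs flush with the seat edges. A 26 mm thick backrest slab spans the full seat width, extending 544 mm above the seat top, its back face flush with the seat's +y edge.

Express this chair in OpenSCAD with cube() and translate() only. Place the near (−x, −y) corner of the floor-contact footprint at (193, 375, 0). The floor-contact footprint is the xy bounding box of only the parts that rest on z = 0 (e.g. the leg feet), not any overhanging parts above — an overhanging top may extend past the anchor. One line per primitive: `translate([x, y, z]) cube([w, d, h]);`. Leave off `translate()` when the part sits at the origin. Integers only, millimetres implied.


translate([193, 375, 401]) cube([455, 436, 27]);
translate([193, 375, 0]) cube([50, 50, 401]);
translate([598, 375, 0]) cube([50, 50, 401]);
translate([193, 761, 0]) cube([50, 50, 401]);
translate([598, 761, 0]) cube([50, 50, 401]);
translate([193, 785, 428]) cube([455, 26, 544]);


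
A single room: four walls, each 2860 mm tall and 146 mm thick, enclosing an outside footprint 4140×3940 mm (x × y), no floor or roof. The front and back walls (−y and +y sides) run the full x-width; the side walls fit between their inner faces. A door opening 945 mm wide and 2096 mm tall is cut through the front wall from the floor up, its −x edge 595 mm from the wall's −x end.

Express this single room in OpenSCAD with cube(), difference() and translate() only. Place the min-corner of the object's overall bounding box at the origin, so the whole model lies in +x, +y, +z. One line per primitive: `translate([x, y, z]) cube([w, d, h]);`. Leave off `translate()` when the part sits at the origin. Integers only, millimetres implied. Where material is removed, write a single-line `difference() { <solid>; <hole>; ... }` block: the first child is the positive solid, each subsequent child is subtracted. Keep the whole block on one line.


difference() { cube([4140, 146, 2860]); translate([595, 0, 0]) cube([945, 146, 2096]); }
translate([0, 3794, 0]) cube([4140, 146, 2860]);
translate([0, 146, 0]) cube([146, 3648, 2860]);
translate([3994, 146, 0]) cube([146, 3648, 2860]);


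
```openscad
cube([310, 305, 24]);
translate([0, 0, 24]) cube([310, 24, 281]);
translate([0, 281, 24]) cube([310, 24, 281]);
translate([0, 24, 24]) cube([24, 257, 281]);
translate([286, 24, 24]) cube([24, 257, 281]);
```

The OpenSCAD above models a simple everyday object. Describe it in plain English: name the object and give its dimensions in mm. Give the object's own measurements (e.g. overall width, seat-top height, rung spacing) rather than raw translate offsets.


An open-topped rectangular box: outside dimensions 310×305×305 mm, with a uniform wall and base thickness of 24 mm. The base is a full 310×305 slab on the floor; four walls sit on top of the base. The front and back walls (the −y and +y sides) span the full width; the two side walls fit between them.


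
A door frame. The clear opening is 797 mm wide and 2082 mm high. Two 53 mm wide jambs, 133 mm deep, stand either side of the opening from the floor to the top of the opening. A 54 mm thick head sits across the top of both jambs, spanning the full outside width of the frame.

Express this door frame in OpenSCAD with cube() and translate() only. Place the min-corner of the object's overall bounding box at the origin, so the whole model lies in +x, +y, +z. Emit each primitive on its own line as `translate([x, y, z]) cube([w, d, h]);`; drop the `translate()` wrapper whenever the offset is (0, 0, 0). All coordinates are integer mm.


cube([53, 133, 2082]);
translate([850, 0, 0]) cube([53, 133, 2082]);
translate([0, 0, 2082]) cube([903, 133, 54]);


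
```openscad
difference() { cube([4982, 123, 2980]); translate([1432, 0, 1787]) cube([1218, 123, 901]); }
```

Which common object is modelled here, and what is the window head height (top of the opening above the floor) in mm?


A wall with a window opening. The window head height is 2688 mm.

A wall with a rectangular opening subtracted — a window. Sill at z = 1787, opening 901 mm tall, so the head is at 1787 + 901 = 2688 mm.


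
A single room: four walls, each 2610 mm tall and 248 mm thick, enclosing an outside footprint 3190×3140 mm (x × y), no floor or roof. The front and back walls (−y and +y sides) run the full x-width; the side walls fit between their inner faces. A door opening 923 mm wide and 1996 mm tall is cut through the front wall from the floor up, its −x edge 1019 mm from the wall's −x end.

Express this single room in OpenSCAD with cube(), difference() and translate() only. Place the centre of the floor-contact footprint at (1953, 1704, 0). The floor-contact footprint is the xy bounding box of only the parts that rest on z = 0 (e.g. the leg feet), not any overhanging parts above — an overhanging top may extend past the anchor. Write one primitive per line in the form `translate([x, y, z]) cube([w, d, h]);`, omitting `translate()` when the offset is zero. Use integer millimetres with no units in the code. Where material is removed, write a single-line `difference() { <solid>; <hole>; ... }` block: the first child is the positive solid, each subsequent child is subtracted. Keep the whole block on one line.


difference() { translate([358, 134, 0]) cube([3190, 248, 2610]); translate([1377, 134, 0]) cube([923, 248, 1996]); }
translate([358, 3026, 0]) cube([3190, 248, 2610]);
translate([358, 382, 0]) cube([248, 2644, 2610]);
translate([3300, 382, 0]) cube([248, 2644, 2610]);


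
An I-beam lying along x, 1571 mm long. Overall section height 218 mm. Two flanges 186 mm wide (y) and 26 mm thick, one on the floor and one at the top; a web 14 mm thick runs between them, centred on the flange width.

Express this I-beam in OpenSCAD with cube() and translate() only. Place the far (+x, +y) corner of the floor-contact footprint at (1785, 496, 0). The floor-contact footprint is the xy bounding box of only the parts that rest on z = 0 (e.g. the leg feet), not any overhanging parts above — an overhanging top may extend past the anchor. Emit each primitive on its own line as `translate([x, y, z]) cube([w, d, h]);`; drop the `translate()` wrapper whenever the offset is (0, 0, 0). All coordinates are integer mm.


translate([214, 310, 0]) cube([1571, 186, 26]);
translate([214, 396, 26]) cube([1571, 14, 166]);
translate([214, 310, 192]) cube([1571, 186, 26]);


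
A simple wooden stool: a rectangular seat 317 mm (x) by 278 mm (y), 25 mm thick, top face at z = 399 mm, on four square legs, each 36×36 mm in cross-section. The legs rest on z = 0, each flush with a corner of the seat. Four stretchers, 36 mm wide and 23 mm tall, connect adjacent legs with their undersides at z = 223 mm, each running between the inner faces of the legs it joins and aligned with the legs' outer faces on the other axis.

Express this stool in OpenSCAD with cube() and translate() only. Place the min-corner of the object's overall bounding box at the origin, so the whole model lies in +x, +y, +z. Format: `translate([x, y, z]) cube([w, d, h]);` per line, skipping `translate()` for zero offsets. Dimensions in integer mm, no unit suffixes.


translate([0, 0, 374]) cube([317, 278, 25]);
cube([36, 36, 374]);
translate([281, 0, 0]) cube([36, 36, 374]);
translate([0, 242, 0]) cube([36, 36, 374]);
translate([281, 242, 0]) cube([36, 36, 374]);
translate([36, 0, 223]) cube([245, 36, 23]);
translate([36, 242, 223]) cube([245, 36, 23]);
translate([0, 36, 223]) cube([36, 206, 23]);
translate([281, 36, 223]) cube([36, 206, 23]);


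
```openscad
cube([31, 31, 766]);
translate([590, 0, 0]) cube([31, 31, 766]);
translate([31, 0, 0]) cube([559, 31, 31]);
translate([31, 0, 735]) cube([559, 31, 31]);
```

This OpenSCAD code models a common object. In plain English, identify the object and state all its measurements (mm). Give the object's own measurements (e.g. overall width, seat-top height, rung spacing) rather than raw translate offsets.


A rectangular picture frame lying in the x–z plane (depth along y). The opening is 559 mm wide (x) by 704 mm tall (z), surrounded by a border 31 mm wide on all four sides. The frame is 31 mm deep and is made of two full-height vertical stiles with two horizontal rails fitted between them.


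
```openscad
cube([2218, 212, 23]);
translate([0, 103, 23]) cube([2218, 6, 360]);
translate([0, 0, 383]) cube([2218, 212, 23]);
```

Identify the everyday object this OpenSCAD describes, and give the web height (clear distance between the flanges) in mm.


An I-beam. The web height is 360 mm.

Two wide flanges with a thin centred web — an I-beam. Overall 406 mm minus two 23 mm flanges gives a web of 406 − 2·23 = 360 mm.


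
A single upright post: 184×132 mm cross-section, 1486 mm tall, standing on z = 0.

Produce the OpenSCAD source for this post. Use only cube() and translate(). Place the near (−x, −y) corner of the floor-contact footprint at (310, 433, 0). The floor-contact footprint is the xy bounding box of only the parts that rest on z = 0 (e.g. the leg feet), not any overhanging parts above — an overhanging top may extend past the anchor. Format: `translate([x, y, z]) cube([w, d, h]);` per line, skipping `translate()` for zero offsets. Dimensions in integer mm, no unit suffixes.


translate([310, 433, 0]) cube([184, 132, 1486]);


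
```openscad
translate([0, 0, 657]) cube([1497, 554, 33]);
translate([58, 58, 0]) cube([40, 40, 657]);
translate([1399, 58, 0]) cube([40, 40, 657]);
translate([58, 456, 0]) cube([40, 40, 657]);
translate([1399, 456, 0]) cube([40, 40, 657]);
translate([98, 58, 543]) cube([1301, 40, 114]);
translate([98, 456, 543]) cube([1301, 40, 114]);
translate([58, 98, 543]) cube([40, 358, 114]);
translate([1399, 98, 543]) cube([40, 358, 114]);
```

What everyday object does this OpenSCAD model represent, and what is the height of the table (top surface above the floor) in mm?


A table. The table height is 690 mm.

A 1497×554×33 slab sits at z = 657 on four 40 mm square posts — a table. The top surface is at 657 + 33 = 690 mm.


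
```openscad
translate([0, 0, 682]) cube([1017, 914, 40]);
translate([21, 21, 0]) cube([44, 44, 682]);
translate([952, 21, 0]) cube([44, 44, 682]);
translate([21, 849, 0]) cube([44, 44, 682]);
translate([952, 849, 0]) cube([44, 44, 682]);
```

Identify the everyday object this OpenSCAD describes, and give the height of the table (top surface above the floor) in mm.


A table. The table height is 722 mm.

A 1017×914×40 slab sits at z = 682 on four 44 mm square posts — a table. The top surface is at 682 + 40 = 722 mm.


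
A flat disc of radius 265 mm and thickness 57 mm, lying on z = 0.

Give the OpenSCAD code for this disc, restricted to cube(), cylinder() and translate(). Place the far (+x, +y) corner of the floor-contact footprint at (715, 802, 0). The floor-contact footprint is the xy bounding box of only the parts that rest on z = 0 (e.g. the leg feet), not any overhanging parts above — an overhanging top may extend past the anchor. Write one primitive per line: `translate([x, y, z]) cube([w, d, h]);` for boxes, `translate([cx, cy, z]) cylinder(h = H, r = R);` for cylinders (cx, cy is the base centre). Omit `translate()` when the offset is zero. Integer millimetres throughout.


translate([450, 537, 0]) cylinder(h = 57, r = 265);


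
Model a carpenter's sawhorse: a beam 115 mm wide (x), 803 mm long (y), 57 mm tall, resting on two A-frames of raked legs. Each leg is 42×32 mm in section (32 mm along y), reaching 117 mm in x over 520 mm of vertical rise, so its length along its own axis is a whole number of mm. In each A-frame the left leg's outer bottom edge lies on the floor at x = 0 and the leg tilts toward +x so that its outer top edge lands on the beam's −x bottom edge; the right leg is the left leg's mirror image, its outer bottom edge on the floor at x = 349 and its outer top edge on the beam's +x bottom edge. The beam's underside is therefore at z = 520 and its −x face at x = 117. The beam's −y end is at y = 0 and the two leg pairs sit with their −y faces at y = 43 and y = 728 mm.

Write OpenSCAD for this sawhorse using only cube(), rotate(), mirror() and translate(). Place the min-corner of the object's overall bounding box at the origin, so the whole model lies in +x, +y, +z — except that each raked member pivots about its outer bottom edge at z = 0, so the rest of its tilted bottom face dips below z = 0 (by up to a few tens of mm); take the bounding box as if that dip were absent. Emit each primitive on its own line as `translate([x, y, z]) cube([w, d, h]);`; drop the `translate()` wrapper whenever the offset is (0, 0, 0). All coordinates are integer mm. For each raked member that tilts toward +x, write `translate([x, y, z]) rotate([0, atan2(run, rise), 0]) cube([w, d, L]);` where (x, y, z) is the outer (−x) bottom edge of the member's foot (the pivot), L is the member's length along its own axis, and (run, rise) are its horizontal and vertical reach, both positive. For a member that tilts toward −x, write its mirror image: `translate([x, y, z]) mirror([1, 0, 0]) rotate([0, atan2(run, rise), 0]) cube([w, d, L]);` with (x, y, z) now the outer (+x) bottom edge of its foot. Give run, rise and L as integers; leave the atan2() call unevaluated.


translate([117, 0, 520]) cube([115, 803, 57]);
translate([0, 43, 0]) rotate([0, atan2(117, 520), 0]) cube([42, 32, 533]);
translate([349, 43, 0]) mirror([1, 0, 0]) rotate([0, atan2(117, 520), 0]) cube([42, 32, 533]);
translate([0, 728, 0]) rotate([0, atan2(117, 520), 0]) cube([42, 32, 533]);
translate([349, 728, 0]) mirror([1, 0, 0]) rotate([0, atan2(117, 520), 0]) cube([42, 32, 533]);


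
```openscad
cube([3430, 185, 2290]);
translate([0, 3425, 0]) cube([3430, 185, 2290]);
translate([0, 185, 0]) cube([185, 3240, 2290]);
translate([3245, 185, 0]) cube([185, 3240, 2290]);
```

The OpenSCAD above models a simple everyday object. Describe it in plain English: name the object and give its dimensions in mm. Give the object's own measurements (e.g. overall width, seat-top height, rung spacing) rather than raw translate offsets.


The wall frame of a small rectangular building: four walls, each 2290 mm tall and 185 mm thick, enclosing a footprint 3430 mm (x) by 3610 mm (y) outside-to-outside, with no floor or roof. The front and back walls (the −y and +y sides) span the full width; the two side walls fit between them.


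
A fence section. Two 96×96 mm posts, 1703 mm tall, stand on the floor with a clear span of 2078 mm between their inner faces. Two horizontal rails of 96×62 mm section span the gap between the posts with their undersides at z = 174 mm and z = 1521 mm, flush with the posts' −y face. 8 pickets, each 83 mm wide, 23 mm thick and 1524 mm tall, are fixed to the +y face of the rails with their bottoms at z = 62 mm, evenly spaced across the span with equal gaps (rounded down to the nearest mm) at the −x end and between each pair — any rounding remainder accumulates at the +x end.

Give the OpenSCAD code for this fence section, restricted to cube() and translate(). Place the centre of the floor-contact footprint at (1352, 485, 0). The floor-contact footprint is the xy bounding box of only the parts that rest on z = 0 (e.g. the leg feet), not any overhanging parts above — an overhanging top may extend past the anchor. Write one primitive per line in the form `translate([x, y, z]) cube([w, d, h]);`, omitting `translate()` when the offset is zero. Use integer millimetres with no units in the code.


translate([217, 437, 0]) cube([96, 96, 1703]);
translate([2391, 437, 0]) cube([96, 96, 1703]);
translate([313, 437, 174]) cube([2078, 96, 62]);
translate([313, 437, 1521]) cube([2078, 96, 62]);
translate([470, 533, 62]) cube([83, 23, 1524]);
translate([710, 533, 62]) cube([83, 23, 1524]);
translate([950, 533, 62]) cube([83, 23, 1524]);
translate([1190, 533, 62]) cube([83, 23, 1524]);
translate([1430, 533, 62]) cube([83, 23, 1524]);
translate([1670, 533, 62]) cube([83, 23, 1524]);
translate([1910, 533, 62]) cube([83, 23, 1524]);
translate([2150, 533, 62]) cube([83, 23, 1524]);


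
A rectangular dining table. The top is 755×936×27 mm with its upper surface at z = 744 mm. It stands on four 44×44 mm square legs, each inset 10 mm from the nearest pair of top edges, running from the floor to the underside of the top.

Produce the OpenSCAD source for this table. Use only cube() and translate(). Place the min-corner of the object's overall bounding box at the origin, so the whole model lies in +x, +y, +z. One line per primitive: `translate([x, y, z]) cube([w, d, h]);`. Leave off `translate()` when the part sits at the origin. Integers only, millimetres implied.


translate([0, 0, 717]) cube([755, 936, 27]);
translate([10, 10, 0]) cube([44, 44, 717]);
translate([701, 10, 0]) cube([44, 44, 717]);
translate([10, 882, 0]) cube([44, 44, 717]);
translate([701, 882, 0]) cube([44, 44, 717]);


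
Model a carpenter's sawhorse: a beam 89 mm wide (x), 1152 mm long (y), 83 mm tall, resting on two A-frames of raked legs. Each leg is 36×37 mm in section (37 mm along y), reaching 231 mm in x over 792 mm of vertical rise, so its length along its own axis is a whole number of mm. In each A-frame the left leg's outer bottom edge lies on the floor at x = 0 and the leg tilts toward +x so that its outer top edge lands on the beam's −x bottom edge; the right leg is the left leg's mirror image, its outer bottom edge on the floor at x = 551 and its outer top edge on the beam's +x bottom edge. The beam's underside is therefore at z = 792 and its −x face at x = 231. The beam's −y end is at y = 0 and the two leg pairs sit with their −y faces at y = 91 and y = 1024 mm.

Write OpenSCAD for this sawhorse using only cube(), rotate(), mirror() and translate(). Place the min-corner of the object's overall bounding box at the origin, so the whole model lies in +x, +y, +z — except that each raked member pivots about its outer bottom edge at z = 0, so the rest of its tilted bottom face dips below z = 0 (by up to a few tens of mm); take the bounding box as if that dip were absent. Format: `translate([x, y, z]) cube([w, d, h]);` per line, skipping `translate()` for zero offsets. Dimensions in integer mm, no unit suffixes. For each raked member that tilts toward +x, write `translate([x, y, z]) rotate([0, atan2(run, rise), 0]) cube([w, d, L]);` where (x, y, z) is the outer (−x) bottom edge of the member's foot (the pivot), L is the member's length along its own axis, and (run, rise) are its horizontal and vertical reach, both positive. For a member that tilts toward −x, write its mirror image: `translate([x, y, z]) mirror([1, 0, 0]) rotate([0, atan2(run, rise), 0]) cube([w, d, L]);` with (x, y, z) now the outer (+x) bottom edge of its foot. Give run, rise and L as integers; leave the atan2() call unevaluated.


translate([231, 0, 792]) cube([89, 1152, 83]);
translate([0, 91, 0]) rotate([0, atan2(231, 792), 0]) cube([36, 37, 825]);
translate([551, 91, 0]) mirror([1, 0, 0]) rotate([0, atan2(231, 792), 0]) cube([36, 37, 825]);
translate([0, 1024, 0]) rotate([0, atan2(231, 792), 0]) cube([36, 37, 825]);
translate([551, 1024, 0]) mirror([1, 0, 0]) rotate([0, atan2(231, 792), 0]) cube([36, 37, 825]);


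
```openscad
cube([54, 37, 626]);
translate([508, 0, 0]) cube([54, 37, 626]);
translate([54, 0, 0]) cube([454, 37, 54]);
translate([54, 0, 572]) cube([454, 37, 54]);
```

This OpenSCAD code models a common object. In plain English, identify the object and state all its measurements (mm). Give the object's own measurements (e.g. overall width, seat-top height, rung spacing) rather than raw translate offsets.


A rectangular picture frame lying in the x–z plane (depth along y). The opening is 454 mm wide (x) by 518 mm tall (z), surrounded by a border 54 mm wide on all four sides. The frame is 37 mm deep and is made of two full-height vertical stiles with two horizontal rails fitted between them.


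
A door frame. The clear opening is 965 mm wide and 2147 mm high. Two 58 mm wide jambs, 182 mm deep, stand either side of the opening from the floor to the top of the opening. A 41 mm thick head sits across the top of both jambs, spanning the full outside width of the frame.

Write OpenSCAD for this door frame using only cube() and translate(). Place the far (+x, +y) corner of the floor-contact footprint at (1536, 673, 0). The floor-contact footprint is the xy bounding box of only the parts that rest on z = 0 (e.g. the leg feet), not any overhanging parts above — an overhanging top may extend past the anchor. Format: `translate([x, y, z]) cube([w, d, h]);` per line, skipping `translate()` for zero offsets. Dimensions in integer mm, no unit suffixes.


translate([455, 491, 0]) cube([58, 182, 2147]);
translate([1478, 491, 0]) cube([58, 182, 2147]);
translate([455, 491, 2147]) cube([1081, 182, 41]);


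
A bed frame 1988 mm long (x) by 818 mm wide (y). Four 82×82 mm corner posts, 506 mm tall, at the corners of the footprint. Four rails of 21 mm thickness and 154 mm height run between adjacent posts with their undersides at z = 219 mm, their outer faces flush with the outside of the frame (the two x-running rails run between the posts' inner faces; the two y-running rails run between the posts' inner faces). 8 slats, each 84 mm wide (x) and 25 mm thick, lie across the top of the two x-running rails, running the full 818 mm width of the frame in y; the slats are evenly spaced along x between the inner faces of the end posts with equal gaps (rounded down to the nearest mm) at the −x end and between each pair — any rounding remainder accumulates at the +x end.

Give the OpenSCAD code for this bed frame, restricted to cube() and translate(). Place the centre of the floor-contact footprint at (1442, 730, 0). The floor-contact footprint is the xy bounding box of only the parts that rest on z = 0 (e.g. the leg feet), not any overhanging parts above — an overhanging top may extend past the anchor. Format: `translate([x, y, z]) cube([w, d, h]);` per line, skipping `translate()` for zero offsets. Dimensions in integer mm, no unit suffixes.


translate([448, 321, 0]) cube([82, 82, 506]);
translate([448, 1057, 0]) cube([82, 82, 506]);
translate([2354, 321, 0]) cube([82, 82, 506]);
translate([2354, 1057, 0]) cube([82, 82, 506]);
translate([530, 321, 219]) cube([1824, 21, 154]);
translate([530, 1118, 219]) cube([1824, 21, 154]);
translate([448, 403, 219]) cube([21, 654, 154]);
translate([2415, 403, 219]) cube([21, 654, 154]);
translate([658, 321, 373]) cube([84, 818, 25]);
translate([870, 321, 373]) cube([84, 818, 25]);
translate([1082, 321, 373]) cube([84, 818, 25]);
translate([1294, 321, 373]) cube([84, 818, 25]);
translate([1506, 321, 373]) cube([84, 818, 25]);
translate([1718, 321, 373]) cube([84, 818, 25]);
translate([1930, 321, 373]) cube([84, 818, 25]);
translate([2142, 321, 373]) cube([84, 818, 25]);


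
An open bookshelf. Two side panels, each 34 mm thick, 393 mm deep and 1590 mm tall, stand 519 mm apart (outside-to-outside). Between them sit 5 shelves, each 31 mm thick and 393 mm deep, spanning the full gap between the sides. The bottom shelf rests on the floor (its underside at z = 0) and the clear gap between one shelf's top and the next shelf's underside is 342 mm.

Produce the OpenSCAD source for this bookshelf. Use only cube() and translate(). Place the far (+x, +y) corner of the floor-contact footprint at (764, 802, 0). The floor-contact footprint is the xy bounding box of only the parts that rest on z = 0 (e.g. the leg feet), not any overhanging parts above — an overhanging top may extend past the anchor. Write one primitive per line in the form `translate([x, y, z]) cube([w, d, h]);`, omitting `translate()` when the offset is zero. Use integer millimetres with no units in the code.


translate([245, 409, 0]) cube([34, 393, 1590]);
translate([730, 409, 0]) cube([34, 393, 1590]);
translate([279, 409, 0]) cube([451, 393, 31]);
translate([279, 409, 373]) cube([451, 393, 31]);
translate([279, 409, 746]) cube([451, 393, 31]);
translate([279, 409, 1119]) cube([451, 393, 31]);
translate([279, 409, 1492]) cube([451, 393, 31]);


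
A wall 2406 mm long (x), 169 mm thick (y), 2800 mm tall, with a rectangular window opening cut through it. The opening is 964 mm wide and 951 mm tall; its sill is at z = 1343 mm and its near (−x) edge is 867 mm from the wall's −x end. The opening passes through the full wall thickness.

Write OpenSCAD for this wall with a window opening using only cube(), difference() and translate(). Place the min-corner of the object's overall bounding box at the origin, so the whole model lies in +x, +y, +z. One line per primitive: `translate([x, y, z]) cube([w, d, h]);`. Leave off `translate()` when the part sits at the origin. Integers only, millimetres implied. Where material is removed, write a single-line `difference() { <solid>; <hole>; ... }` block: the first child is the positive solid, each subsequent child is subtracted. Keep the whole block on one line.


difference() { cube([2406, 169, 2800]); translate([867, 0, 1343]) cube([964, 169, 951]); }


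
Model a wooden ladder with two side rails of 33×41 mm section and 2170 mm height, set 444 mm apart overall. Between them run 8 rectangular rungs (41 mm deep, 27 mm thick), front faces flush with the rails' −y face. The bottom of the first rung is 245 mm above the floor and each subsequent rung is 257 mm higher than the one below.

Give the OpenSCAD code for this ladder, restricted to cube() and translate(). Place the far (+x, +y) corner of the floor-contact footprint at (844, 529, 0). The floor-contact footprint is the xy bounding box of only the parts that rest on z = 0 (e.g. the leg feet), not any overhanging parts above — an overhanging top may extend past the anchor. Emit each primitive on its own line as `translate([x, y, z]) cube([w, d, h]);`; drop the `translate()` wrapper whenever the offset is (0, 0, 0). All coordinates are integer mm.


// rung span = 444 - 2*33 = 378
// rung[k] z = 245 + k*257
translate([400, 488, 0]) cube([33, 41, 2170]);
translate([811, 488, 0]) cube([33, 41, 2170]);
translate([433, 488, 245]) cube([378, 41, 27]);
translate([433, 488, 502]) cube([378, 41, 27]);
translate([433, 488, 759]) cube([378, 41, 27]);
translate([433, 488, 1016]) cube([378, 41, 27]);
translate([433, 488, 1273]) cube([378, 41, 27]);
translate([433, 488, 1530]) cube([378, 41, 27]);
translate([433, 488, 1787]) cube([378, 41, 27]);
translate([433, 488, 2044]) cube([378, 41, 27]);


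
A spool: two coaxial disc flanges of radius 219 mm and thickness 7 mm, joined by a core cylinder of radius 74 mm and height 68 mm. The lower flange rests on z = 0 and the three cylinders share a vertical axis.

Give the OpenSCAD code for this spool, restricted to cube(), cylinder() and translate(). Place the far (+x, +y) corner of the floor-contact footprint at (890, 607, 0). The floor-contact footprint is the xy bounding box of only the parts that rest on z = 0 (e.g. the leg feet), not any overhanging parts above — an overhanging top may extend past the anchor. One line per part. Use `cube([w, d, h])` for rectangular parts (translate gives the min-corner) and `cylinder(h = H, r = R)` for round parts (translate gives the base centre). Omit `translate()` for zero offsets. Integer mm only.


translate([671, 388, 0]) cylinder(h = 7, r = 219);
translate([671, 388, 7]) cylinder(h = 68, r = 74);
translate([671, 388, 75]) cylinder(h = 7, r = 219);


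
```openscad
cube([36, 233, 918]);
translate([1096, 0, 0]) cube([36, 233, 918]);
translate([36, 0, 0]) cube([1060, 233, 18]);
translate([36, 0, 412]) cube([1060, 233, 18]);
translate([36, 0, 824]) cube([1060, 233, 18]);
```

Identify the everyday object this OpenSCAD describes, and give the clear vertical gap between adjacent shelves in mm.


A bookshelf. The clear shelf gap is 394 mm.

Two tall side panels with 3 horizontal boards between them — a bookshelf. The first two shelf undersides are at z = 0 and z = 412; with shelf thickness 18, the clear gap is 412 − 0 − 18 = 394 mm.


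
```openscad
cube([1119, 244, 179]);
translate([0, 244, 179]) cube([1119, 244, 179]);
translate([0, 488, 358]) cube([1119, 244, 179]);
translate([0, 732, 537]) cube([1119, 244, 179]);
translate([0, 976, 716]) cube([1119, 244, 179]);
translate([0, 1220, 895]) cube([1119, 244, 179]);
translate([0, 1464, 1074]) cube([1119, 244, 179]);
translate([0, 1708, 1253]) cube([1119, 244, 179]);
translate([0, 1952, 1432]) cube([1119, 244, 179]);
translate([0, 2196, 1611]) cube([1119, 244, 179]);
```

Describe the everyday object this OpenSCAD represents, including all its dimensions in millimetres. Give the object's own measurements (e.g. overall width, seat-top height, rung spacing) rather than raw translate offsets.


A straight staircase of 10 solid steps. Each step is 1119 mm wide (x), 244 mm deep (y, the going) and 179 mm tall (the rise). The first step rests on the floor; each subsequent step sits one going further in +y and one rise higher in +z, directly behind and above the previous step with no overlap.


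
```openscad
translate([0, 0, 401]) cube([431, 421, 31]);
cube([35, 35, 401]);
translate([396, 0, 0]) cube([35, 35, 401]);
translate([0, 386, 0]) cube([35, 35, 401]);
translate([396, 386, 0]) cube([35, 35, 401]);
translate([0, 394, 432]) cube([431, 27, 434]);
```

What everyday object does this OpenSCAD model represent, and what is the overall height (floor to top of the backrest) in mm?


A chair. The overall height is 866 mm.

A slab on four corner posts with a tall panel at the back — a chair. The seat slab sits at z = 401 with thickness 31, and the 434 mm backrest starts at the seat top, so the overall height is 401 + 31 + 434 = 866 mm.


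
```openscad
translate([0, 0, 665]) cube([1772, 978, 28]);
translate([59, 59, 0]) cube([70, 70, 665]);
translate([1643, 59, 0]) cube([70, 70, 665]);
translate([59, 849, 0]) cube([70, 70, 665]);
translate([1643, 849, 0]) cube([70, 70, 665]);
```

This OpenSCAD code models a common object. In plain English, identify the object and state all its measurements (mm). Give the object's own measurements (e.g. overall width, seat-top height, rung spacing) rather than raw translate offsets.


A table: top 1772 mm (x) × 978 mm (y), 28 mm thick, upper face at z = 693 mm, on four 70×70 mm square legs, each inset 59 mm from the nearest pair of top edges from z = 0 to the bottom of the top.


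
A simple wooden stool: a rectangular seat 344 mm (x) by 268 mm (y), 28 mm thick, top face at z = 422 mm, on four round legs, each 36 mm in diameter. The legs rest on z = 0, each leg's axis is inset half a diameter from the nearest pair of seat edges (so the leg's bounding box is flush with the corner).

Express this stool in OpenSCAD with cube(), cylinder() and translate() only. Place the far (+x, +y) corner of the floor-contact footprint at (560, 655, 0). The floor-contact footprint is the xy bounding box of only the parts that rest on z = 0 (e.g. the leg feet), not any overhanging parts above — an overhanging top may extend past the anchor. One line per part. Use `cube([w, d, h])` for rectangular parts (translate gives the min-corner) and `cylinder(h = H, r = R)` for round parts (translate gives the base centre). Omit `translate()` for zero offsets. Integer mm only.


// leg_h = 422 - 28 = 394
translate([216, 387, 394]) cube([344, 268, 28]);
translate([234, 405, 0]) cylinder(h = 394, r = 18);
translate([542, 405, 0]) cylinder(h = 394, r = 18);
translate([234, 637, 0]) cylinder(h = 394, r = 18);
translate([542, 637, 0]) cylinder(h = 394, r = 18);


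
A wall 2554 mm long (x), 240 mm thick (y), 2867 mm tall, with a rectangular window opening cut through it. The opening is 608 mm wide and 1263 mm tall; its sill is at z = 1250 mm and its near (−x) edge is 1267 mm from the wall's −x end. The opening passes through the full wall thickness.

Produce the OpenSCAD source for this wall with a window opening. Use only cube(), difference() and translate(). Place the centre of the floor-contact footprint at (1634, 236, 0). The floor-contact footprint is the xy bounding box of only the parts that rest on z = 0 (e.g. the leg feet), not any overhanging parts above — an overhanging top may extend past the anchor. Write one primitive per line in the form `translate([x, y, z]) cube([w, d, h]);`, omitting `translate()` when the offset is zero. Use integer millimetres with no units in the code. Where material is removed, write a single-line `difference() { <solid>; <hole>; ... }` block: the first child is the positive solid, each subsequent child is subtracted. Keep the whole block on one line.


difference() { translate([357, 116, 0]) cube([2554, 240, 2867]); translate([1624, 116, 1250]) cube([608, 240, 1263]); }


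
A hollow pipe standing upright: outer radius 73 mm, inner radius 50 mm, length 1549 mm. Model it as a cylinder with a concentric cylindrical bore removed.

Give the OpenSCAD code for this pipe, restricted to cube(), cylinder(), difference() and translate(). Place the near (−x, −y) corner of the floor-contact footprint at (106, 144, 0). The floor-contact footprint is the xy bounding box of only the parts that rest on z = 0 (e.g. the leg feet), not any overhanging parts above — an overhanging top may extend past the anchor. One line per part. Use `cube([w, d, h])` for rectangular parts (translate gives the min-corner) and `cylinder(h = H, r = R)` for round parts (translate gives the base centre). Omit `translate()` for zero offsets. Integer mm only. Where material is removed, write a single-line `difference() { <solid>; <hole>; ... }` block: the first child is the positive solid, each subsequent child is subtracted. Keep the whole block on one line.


difference() { translate([179, 217, 0]) cylinder(h = 1549, r = 73); translate([179, 217, 0]) cylinder(h = 1549, r = 50); }


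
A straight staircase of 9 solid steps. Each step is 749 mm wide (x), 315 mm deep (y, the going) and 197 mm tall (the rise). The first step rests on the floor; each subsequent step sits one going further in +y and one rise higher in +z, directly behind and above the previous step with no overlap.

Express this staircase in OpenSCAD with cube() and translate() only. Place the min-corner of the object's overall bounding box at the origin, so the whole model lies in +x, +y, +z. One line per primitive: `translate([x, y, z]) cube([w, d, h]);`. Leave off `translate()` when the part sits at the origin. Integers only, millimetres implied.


cube([749, 315, 197]);
translate([0, 315, 197]) cube([749, 315, 197]);
translate([0, 630, 394]) cube([749, 315, 197]);
translate([0, 945, 591]) cube([749, 315, 197]);
translate([0, 1260, 788]) cube([749, 315, 197]);
translate([0, 1575, 985]) cube([749, 315, 197]);
translate([0, 1890, 1182]) cube([749, 315, 197]);
translate([0, 2205, 1379]) cube([749, 315, 197]);
translate([0, 2520, 1576]) cube([749, 315, 197]);


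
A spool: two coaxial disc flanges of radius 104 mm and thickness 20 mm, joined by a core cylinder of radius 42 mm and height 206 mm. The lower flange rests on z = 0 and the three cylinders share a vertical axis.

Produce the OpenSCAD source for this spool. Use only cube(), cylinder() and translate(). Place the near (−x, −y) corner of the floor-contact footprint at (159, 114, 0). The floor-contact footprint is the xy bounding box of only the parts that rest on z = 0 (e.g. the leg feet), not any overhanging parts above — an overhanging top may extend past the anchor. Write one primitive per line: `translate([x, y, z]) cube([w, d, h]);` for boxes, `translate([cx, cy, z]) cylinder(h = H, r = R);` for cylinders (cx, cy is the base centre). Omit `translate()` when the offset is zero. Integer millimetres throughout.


translate([263, 218, 0]) cylinder(h = 20, r = 104);
translate([263, 218, 20]) cylinder(h = 206, r = 42);
translate([263, 218, 226]) cylinder(h = 20, r = 104);


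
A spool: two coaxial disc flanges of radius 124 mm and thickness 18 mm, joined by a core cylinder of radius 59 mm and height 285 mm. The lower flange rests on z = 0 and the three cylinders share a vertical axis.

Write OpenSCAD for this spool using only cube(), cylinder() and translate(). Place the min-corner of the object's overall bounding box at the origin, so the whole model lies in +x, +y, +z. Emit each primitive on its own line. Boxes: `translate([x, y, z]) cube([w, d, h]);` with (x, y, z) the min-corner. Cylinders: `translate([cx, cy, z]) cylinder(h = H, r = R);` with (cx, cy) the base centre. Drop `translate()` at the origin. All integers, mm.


translate([124, 124, 0]) cylinder(h = 18, r = 124);
translate([124, 124, 18]) cylinder(h = 285, r = 59);
translate([124, 124, 303]) cylinder(h = 18, r = 124);


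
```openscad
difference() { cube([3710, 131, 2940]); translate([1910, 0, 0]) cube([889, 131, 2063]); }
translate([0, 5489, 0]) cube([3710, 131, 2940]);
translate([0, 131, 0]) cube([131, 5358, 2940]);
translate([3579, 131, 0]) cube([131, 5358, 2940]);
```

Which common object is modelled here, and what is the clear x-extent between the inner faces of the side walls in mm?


A single room. The interior width is 3448 mm.

Four walls enclosing a rectangle with a door in the front wall — a room. Outside width 3710 minus two 131 mm walls gives 3448 mm.


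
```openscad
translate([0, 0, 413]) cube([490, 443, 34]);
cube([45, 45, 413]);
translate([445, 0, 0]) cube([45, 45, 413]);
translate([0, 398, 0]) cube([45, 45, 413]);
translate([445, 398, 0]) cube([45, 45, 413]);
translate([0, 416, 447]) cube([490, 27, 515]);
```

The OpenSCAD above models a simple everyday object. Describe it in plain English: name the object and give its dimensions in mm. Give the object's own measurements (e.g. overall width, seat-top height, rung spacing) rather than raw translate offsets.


A chair. The seat is a 490×443×34 mm slab with its top at z = 447 mm, on four 45×45 mm corner legs (flush with the seat edges, standing on z = 0). A flat backrest 27 mm thick, 515 mm tall, spans the full seat width and rises from the seat top along its +y edge, rear face flush with the rear of the seat.


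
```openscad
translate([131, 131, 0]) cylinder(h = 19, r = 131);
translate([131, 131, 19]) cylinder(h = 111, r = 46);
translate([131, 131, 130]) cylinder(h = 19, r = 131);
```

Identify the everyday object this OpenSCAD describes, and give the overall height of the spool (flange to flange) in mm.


A spool. The overall height is 149 mm.

Three coaxial cylinders, large–small–large — a spool. Two 19 mm flanges and a 111 mm core give 19 + 111 + 19 = 149 mm.


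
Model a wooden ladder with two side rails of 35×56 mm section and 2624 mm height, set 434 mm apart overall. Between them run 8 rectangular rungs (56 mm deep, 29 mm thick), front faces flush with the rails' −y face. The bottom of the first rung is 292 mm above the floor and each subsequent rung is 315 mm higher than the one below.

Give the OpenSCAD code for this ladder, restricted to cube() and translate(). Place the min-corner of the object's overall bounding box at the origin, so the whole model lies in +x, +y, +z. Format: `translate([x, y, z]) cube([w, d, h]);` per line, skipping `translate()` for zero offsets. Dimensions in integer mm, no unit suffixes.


// rung span = 434 - 2*35 = 364
// rung[k] z = 292 + k*315
cube([35, 56, 2624]);
translate([399, 0, 0]) cube([35, 56, 2624]);
translate([35, 0, 292]) cube([364, 56, 29]);
translate([35, 0, 607]) cube([364, 56, 29]);
translate([35, 0, 922]) cube([364, 56, 29]);
translate([35, 0, 1237]) cube([364, 56, 29]);
translate([35, 0, 1552]) cube([364, 56, 29]);
translate([35, 0, 1867]) cube([364, 56, 29]);
translate([35, 0, 2182]) cube([364, 56, 29]);
translate([35, 0, 2497]) cube([364, 56, 29]);
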